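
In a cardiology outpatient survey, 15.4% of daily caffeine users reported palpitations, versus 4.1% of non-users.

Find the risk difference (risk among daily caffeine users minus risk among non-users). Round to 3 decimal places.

risk difference = 0.15400 − 0.04100 = 0.113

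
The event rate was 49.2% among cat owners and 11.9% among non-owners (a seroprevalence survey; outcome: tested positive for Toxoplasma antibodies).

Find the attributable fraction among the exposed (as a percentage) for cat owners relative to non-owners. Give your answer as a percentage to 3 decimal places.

AR% = (0.4920 − 0.1190) / 0.4920 = 0.7581 → 75.813%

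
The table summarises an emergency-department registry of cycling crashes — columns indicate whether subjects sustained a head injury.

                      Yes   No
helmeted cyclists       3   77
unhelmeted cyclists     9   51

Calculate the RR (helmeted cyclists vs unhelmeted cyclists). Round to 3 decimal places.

0.250

risk, helmeted cyclists = 3/80 = 0.03750
risk, unhelmeted cyclists = 9/60 = 0.15000
RR = 0.03750 / 0.15000 = 0.250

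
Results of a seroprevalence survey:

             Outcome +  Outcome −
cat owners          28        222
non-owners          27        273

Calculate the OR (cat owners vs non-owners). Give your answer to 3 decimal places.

odds, cat owners = 28/222 = 0.1261
odds, non-owners = 27/273 = 0.0989
OR = 0.1261 / 0.0989 = 1.275

OR ≈ 1.275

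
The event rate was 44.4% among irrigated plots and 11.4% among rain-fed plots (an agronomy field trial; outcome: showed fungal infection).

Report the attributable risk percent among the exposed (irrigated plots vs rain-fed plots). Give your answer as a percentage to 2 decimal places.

AR% = (0.4440 − 0.1140) / 0.4440 = 0.7432 → 74.32%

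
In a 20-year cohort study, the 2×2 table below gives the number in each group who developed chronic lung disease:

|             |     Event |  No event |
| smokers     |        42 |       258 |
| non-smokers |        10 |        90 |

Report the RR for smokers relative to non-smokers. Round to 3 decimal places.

RR: 1.400

risk, smokers = 42/300 = 0.1400
risk, non-smokers = 10/100 = 0.1000
RR = 0.1400 / 0.1000 = 1.400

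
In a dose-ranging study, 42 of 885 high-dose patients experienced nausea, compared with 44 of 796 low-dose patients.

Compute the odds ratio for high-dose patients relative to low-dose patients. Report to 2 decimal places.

OR = (42 × 752) / (843 × 44) = 31584/37092 ≈ 0.85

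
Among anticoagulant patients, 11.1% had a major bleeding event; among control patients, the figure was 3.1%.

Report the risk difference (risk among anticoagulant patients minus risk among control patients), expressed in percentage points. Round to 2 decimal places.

risk difference = 0.11100 − 0.03100 = 0.08000 → 8.00 percentage points

8.00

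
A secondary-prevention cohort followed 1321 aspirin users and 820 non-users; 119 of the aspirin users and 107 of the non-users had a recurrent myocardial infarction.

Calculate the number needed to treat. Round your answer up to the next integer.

NNT ≈ 25

risk, aspirin users = 119/1321 = 0.090083
risk, non-users = 107/820 = 0.130488
absolute risk difference = 0.040405
1 / 0.040405 = 24.749 → round up → 25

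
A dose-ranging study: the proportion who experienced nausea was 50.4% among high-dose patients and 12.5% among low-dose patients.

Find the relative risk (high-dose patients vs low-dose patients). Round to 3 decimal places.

RR = 0.5040 / 0.1250 = 4.032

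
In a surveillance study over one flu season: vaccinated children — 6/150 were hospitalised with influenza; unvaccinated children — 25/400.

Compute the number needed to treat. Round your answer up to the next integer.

risk, vaccinated children = 6/150 = 0.040000
risk, unvaccinated children = 25/400 = 0.062500
absolute risk difference = 0.022500
1 / 0.022500 = 44.444 → round up → 45

45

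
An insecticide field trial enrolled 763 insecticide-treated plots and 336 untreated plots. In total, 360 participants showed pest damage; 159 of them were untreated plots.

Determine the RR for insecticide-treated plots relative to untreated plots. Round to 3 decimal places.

insecticide-treated plots with the outcome: 360 − 159 = 201
insecticide-treated plots without the outcome: 763 − 201 = 562
untreated plots without the outcome: 336 − 159 = 177
risk, insecticide-treated plots = 201/763 = 0.2634
risk, untreated plots = 159/336 = 0.4732
RR = 0.2634 / 0.4732 = 0.557

RR: 0.557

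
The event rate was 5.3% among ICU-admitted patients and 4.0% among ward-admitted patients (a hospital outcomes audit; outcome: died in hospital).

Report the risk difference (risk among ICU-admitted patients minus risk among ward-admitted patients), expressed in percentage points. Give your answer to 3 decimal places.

risk difference = 0.05300 − 0.04000 = 0.01300 → 1.300 percentage points

1.300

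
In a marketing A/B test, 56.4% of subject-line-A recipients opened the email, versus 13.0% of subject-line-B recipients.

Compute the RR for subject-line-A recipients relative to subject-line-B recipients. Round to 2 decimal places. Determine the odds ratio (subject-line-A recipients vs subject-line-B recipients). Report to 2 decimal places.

RR = 4.34; OR = 8.66

RR = 0.5640 / 0.1300 = 4.34
odds, subject-line-A recipients = 0.5640/0.4360 = 1.2936
odds, subject-line-B recipients = 0.1300/0.8700 = 0.1494
OR = 1.2936 / 0.1494 = 8.66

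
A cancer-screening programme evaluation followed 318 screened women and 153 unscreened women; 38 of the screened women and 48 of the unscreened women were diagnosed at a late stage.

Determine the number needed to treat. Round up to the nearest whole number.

6

risk, screened women = 38/318 = 0.119497
risk, unscreened women = 48/153 = 0.313725
absolute risk difference = 0.194229
1 / 0.194229 = 5.149 → round up → 6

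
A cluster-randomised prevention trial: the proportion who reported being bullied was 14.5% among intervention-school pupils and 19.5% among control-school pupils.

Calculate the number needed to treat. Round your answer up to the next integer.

NNT = 20

absolute risk difference = 0.050000
1 / 0.050000 = 20.000 → round up → 20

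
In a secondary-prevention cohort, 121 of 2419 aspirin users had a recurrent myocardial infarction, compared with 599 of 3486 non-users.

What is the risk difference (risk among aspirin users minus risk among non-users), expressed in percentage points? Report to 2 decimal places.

-12.18

risk, aspirin users = 121/2419 = 0.0500
risk, non-users = 599/3486 = 0.1718
risk difference = 0.0500 − 0.1718 = -0.1218 → -12.18 percentage points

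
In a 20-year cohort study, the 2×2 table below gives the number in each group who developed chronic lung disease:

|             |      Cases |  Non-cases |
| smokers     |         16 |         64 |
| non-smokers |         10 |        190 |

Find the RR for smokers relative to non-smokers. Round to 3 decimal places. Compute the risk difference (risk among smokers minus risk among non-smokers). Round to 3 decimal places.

RR = 4.000; RD = 0.150

risk, smokers = 16/80 = 0.2000
risk, non-smokers = 10/200 = 0.0500
RR = 0.2000 / 0.0500 = 4.000
risk difference = 0.2000 − 0.0500 = 0.150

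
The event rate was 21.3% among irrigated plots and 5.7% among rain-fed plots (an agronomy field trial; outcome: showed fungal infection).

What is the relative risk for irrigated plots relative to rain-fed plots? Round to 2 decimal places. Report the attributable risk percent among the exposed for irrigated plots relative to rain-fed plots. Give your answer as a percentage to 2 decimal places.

RR = 0.2130 / 0.0570 = 3.74
AR% = (0.2130 − 0.0570) / 0.2130 = 0.7324 → 73.24%

RR = 3.74; AR% = 73.24%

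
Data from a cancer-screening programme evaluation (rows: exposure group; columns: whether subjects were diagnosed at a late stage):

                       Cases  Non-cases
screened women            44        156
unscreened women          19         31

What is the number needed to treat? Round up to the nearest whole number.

NNT = 7

risk, screened women = 44/200 = 0.220000
risk, unscreened women = 19/50 = 0.380000
absolute risk difference = 0.160000
1 / 0.160000 = 6.250 → round up → 7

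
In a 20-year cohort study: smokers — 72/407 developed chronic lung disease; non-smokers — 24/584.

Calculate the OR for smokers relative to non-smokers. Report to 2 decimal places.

OR = (72 × 560) / (335 × 24) = 40320/8040 ≈ 5.01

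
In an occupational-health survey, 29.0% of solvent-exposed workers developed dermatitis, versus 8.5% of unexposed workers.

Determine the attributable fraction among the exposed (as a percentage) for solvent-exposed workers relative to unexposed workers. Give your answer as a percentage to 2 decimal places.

AR% = (0.2900 − 0.0850) / 0.2900 = 0.7069 → 70.69%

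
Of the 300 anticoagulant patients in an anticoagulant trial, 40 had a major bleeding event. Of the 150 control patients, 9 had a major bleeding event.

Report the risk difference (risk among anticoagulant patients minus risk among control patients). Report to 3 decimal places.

RD ≈ 0.073

risk, anticoagulant patients = 40/300 = 0.1333
risk, control patients = 9/150 = 0.0600
risk difference = 0.1333 − 0.0600 = 0.073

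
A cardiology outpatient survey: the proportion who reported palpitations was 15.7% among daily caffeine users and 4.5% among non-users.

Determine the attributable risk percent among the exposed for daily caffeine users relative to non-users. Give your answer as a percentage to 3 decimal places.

AR% = (0.15700 − 0.04500) / 0.15700 = 0.7134 → 71.338%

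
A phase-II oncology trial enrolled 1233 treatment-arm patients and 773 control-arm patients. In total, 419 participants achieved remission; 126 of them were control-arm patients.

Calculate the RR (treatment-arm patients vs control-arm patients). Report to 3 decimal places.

treatment-arm patients with the outcome: 419 − 126 = 293
treatment-arm patients without the outcome: 1233 − 293 = 940
control-arm patients without the outcome: 773 − 126 = 647
risk, treatment-arm patients = 293/1233 = 0.2376
risk, control-arm patients = 126/773 = 0.1630
RR = 0.2376 / 0.1630 = 1.458

1.458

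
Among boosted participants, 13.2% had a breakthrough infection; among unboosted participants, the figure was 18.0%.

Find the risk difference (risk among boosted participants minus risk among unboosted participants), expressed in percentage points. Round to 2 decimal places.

-4.80

risk difference = 0.1320 − 0.1800 = -0.0480 → -4.80 percentage points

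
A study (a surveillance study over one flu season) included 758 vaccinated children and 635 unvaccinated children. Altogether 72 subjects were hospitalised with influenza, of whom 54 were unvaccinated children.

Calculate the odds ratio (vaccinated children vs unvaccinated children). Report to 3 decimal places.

vaccinated children with the outcome: 72 − 54 = 18
vaccinated children without the outcome: 758 − 18 = 740
unvaccinated children without the outcome: 635 − 54 = 581
odds, vaccinated children = 18/740 = 0.02432
odds, unvaccinated children = 54/581 = 0.09294
OR = 0.02432 / 0.09294 = 0.262

OR: 0.262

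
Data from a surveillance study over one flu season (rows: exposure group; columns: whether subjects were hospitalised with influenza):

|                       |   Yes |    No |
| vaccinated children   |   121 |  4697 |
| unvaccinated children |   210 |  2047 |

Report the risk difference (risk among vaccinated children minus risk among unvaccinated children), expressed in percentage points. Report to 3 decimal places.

-6.793

risk, vaccinated children = 121/4818 = 0.02511
risk, unvaccinated children = 210/2257 = 0.09304
risk difference = 0.02511 − 0.09304 = -0.06793 → -6.793 percentage points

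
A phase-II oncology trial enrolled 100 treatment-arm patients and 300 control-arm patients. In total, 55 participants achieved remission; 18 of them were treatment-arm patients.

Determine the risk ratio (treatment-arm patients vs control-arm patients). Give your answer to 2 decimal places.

1.46

treatment-arm patients without the outcome: 100 − 18 = 82
control-arm patients with the outcome: 55 − 18 = 37
control-arm patients without the outcome: 300 − 37 = 263
risk, treatment-arm patients = 18/100 = 0.1800
risk, control-arm patients = 37/300 = 0.1233
RR = 0.1800 / 0.1233 = 1.46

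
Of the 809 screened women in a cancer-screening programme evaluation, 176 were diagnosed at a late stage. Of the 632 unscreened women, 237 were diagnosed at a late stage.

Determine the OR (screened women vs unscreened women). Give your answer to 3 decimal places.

OR = (176 × 395) / (633 × 237) = 69520/150021 ≈ 0.463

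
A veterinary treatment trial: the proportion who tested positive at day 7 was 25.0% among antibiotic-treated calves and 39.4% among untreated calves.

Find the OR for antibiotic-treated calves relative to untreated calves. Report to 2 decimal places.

0.51

odds, antibiotic-treated calves = 0.2500/0.7500 = 0.3333
odds, untreated calves = 0.3940/0.6060 = 0.6502
OR = 0.3333 / 0.6502 = 0.51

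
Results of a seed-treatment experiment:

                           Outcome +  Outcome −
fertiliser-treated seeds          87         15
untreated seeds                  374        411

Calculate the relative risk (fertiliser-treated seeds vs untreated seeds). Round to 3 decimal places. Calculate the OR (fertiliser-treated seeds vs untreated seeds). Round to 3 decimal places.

RR = 1.790; OR = 6.374

risk, fertiliser-treated seeds = 87/102 = 0.8529
risk, untreated seeds = 374/785 = 0.4764
RR = 0.8529 / 0.4764 = 1.790
OR = (87 × 411) / (15 × 374) = 35757/5610 ≈ 6.374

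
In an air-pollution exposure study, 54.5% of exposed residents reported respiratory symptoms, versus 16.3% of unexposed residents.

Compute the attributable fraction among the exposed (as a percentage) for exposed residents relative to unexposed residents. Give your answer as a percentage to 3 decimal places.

AR% = (0.5450 − 0.1630) / 0.5450 = 0.7009 → 70.092%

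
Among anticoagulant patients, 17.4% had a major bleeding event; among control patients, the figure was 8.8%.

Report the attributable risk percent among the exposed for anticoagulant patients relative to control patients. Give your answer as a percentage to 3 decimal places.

AR% = (0.1740 − 0.0880) / 0.1740 = 0.4943 → 49.425%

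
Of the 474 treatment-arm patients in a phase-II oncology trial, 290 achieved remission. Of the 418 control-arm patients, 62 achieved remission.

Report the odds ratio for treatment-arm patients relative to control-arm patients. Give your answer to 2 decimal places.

OR = (290 × 356) / (184 × 62) = 103240/11408 ≈ 9.05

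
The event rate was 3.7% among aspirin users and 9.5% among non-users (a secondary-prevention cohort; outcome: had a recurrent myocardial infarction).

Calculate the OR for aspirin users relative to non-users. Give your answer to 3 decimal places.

odds, aspirin users = 0.03700/0.96300 = 0.03842
odds, non-users = 0.09500/0.90500 = 0.10497
OR = 0.03842 / 0.10497 = 0.366

0.366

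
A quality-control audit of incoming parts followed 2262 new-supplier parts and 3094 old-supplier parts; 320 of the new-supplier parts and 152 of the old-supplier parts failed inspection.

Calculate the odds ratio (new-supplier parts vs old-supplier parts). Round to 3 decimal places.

OR = (320 × 2942) / (1942 × 152) = 941440/295184 ≈ 3.189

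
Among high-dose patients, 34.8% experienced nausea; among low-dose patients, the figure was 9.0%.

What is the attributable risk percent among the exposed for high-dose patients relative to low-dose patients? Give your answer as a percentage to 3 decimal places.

AR% = (0.3480 − 0.0900) / 0.3480 = 0.7414 → 74.138%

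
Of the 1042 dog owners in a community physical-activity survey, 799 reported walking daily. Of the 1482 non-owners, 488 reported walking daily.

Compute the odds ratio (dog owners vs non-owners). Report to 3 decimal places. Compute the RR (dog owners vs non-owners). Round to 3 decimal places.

OR = (799 × 994) / (243 × 488) = 794206/118584 ≈ 6.697
risk, dog owners = 799/1042 = 0.7668
risk, non-owners = 488/1482 = 0.3293
RR = 0.7668 / 0.3293 = 2.329

OR = 6.697; RR = 2.329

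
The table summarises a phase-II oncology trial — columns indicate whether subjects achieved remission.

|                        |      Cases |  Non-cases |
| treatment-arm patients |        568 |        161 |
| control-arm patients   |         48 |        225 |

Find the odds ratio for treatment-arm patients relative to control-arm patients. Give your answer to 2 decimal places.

OR = (568 × 225) / (161 × 48) = 127800/7728 ≈ 16.54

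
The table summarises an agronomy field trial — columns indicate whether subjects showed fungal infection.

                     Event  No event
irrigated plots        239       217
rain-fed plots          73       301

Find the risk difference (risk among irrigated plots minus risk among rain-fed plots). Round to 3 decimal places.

risk, irrigated plots = 239/456 = 0.5241
risk, rain-fed plots = 73/374 = 0.1952
risk difference = 0.5241 − 0.1952 = 0.329

RD ≈ 0.329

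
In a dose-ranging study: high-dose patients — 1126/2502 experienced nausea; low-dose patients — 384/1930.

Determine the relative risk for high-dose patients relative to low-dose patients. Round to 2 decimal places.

2.26

risk, high-dose patients = 1126/2502 = 0.4500
risk, low-dose patients = 384/1930 = 0.1990
RR = 0.4500 / 0.1990 = 2.26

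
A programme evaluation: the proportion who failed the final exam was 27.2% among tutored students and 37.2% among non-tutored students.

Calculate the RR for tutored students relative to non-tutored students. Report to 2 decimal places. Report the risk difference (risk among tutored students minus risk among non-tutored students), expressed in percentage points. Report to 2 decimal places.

RR = 0.73; RD = -10.00

RR = 0.2720 / 0.3720 = 0.73
risk difference = 0.2720 − 0.3720 = -0.1000 → -10.00 percentage points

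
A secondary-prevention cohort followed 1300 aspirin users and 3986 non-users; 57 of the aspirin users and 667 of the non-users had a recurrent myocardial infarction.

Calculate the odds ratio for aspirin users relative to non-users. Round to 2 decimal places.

OR = (57 × 3319) / (1243 × 667) = 189183/829081 ≈ 0.23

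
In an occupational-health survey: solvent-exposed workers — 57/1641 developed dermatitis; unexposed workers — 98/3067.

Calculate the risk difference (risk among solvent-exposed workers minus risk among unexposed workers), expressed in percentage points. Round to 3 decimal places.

0.278

risk, solvent-exposed workers = 57/1641 = 0.03473
risk, unexposed workers = 98/3067 = 0.03195
risk difference = 0.03473 − 0.03195 = 0.00278 → 0.278 percentage points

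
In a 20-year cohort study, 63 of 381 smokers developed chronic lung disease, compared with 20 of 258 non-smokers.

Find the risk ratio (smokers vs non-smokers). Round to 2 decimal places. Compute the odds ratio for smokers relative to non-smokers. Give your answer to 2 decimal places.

risk, smokers = 63/381 = 0.1654
risk, non-smokers = 20/258 = 0.0775
RR = 0.1654 / 0.0775 = 2.13
odds, smokers = 63/318 = 0.1981
odds, non-smokers = 20/238 = 0.0840
OR = 0.1981 / 0.0840 = 2.36

RR = 2.13; OR = 2.36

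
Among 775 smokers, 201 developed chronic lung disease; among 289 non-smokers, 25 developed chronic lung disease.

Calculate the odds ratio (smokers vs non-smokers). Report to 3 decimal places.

OR = (201 × 264) / (574 × 25) = 53064/14350 ≈ 3.698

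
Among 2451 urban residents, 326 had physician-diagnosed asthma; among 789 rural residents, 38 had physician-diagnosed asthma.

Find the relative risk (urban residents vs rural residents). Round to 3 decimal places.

risk, urban residents = 326/2451 = 0.13301
risk, rural residents = 38/789 = 0.04816
RR = 0.13301 / 0.04816 = 2.762

RR: 2.762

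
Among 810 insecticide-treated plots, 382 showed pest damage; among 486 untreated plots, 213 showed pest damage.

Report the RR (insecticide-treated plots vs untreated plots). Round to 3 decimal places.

1.076

risk, insecticide-treated plots = 382/810 = 0.4716
risk, untreated plots = 213/486 = 0.4383
RR = 0.4716 / 0.4383 = 1.076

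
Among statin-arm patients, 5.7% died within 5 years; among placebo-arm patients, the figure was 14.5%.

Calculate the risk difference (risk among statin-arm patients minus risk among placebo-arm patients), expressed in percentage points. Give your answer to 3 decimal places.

RD: -8.800

risk difference = 0.0570 − 0.1450 = -0.0880 → -8.800 percentage points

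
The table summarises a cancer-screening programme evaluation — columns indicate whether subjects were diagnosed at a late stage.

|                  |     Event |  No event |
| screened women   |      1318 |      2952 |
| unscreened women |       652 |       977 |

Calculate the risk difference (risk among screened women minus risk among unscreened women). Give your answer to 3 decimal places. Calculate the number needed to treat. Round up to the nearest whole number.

risk, screened women = 1318/4270 = 0.3087
risk, unscreened women = 652/1629 = 0.4002
risk difference = 0.3087 − 0.4002 = -0.092
absolute risk difference = 0.091580
1 / 0.091580 = 10.919 → round up → 11

RD = -0.092; NNT = 11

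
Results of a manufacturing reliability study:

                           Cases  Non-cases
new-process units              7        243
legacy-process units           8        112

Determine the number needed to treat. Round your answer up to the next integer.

NNT: 26

risk, new-process units = 7/250 = 0.028000
risk, legacy-process units = 8/120 = 0.066667
absolute risk difference = 0.038667
1 / 0.038667 = 25.862 → round up → 26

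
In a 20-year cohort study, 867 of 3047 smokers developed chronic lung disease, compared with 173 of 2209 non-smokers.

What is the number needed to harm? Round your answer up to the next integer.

NNH ≈ 5

risk, smokers = 867/3047 = 0.284542
risk, non-smokers = 173/2209 = 0.078316
absolute risk difference = 0.206226
1 / 0.206226 = 4.849 → round up → 5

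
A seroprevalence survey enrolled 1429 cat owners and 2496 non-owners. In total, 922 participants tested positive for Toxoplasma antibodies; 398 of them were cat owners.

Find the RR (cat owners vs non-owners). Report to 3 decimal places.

1.327

cat owners without the outcome: 1429 − 398 = 1031
non-owners with the outcome: 922 − 398 = 524
non-owners without the outcome: 2496 − 524 = 1972
risk, cat owners = 398/1429 = 0.2785
risk, non-owners = 524/2496 = 0.2099
RR = 0.2785 / 0.2099 = 1.327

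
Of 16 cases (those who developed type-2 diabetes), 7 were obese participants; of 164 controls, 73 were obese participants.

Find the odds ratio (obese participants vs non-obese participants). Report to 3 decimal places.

OR = (7 × 91) / (73 × 9) = 637/657 ≈ 0.970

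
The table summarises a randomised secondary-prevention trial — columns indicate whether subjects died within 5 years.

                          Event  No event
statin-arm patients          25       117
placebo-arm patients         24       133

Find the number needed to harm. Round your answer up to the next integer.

NNH ≈ 44

risk, statin-arm patients = 25/142 = 0.176056
risk, placebo-arm patients = 24/157 = 0.152866
absolute risk difference = 0.023190
1 / 0.023190 = 43.122 → round up → 44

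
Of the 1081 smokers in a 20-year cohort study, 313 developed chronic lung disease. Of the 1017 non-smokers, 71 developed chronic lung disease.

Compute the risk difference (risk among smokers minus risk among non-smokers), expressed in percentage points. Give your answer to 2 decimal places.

21.97

risk, smokers = 313/1081 = 0.2895
risk, non-smokers = 71/1017 = 0.0698
risk difference = 0.2895 − 0.0698 = 0.2197 → 21.97 percentage points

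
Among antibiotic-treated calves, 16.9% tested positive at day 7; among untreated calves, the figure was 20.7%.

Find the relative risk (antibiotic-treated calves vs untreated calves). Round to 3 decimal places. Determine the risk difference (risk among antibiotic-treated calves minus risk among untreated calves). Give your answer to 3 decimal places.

RR = 0.1690 / 0.2070 = 0.816
risk difference = 0.1690 − 0.2070 = -0.038

RR = 0.816; RD = -0.038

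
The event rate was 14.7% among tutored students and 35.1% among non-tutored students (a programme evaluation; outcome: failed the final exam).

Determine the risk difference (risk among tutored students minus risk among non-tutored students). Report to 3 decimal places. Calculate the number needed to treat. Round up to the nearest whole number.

risk difference = 0.1470 − 0.3510 = -0.204
absolute risk difference = 0.204000
1 / 0.204000 = 4.902 → round up → 5

RD = -0.204; NNT = 5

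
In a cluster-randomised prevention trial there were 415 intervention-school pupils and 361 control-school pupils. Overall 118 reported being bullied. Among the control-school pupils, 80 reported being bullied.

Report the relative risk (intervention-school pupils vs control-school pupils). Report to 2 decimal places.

intervention-school pupils with the outcome: 118 − 80 = 38
intervention-school pupils without the outcome: 415 − 38 = 377
control-school pupils without the outcome: 361 − 80 = 281
risk, intervention-school pupils = 38/415 = 0.0916
risk, control-school pupils = 80/361 = 0.2216
RR = 0.0916 / 0.2216 = 0.41

0.41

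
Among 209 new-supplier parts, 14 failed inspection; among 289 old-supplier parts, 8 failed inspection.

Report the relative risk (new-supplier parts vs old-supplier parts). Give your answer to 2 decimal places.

risk, new-supplier parts = 14/209 = 0.06699
risk, old-supplier parts = 8/289 = 0.02768
RR = 0.06699 / 0.02768 = 2.42

RR ≈ 2.42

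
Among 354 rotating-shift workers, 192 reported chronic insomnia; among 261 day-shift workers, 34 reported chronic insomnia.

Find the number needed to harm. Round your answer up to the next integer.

3

risk, rotating-shift workers = 192/354 = 0.542373
risk, day-shift workers = 34/261 = 0.130268
absolute risk difference = 0.412105
1 / 0.412105 = 2.427 → round up → 3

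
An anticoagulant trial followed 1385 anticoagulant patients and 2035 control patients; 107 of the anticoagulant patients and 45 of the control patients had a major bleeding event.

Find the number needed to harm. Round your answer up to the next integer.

risk, anticoagulant patients = 107/1385 = 0.077256
risk, control patients = 45/2035 = 0.022113
absolute risk difference = 0.055143
1 / 0.055143 = 18.135 → round up → 19

NNH = 19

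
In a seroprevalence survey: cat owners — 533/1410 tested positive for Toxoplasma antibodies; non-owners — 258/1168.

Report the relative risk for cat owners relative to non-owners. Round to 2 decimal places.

RR = 1.71

risk, cat owners = 533/1410 = 0.3780
risk, non-owners = 258/1168 = 0.2209
RR = 0.3780 / 0.2209 = 1.71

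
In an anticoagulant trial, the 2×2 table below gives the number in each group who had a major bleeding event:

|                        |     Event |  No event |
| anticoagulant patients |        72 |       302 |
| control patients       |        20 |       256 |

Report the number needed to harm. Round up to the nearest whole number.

9

risk, anticoagulant patients = 72/374 = 0.192513
risk, control patients = 20/276 = 0.072464
absolute risk difference = 0.120050
1 / 0.120050 = 8.330 → round up → 9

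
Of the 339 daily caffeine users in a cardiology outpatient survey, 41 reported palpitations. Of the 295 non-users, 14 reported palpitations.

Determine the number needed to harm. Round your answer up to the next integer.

risk, daily caffeine users = 41/339 = 0.120944
risk, non-users = 14/295 = 0.047458
absolute risk difference = 0.073486
1 / 0.073486 = 13.608 → round up → 14

NNH = 14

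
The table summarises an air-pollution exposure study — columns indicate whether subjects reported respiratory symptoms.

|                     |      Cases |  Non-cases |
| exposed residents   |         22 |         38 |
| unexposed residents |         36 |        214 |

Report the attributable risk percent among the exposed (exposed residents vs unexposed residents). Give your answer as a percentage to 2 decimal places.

60.73%

risk, exposed residents = 22/60 = 0.3667
risk, unexposed residents = 36/250 = 0.1440
AR% = (0.3667 − 0.1440) / 0.3667 = 0.6073 → 60.73%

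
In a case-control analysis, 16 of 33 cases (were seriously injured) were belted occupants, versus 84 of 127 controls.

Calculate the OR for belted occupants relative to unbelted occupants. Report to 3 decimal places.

OR = (16 × 43) / (84 × 17) = 688/1428 ≈ 0.482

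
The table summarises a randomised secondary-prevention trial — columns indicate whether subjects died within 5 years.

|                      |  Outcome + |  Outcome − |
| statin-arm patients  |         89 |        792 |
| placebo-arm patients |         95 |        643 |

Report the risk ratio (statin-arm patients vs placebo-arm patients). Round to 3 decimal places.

risk, statin-arm patients = 89/881 = 0.1010
risk, placebo-arm patients = 95/738 = 0.1287
RR = 0.1010 / 0.1287 = 0.785

RR = 0.785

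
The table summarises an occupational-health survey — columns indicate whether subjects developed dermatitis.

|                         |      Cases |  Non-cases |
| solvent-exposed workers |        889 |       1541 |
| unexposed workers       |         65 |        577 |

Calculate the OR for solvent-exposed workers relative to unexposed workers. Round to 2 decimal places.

OR = (889 × 577) / (1541 × 65) = 512953/100165 ≈ 5.12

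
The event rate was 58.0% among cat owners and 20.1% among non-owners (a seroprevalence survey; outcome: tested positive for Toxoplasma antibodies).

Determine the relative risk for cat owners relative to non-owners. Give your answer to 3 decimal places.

RR = 0.5800 / 0.2010 = 2.886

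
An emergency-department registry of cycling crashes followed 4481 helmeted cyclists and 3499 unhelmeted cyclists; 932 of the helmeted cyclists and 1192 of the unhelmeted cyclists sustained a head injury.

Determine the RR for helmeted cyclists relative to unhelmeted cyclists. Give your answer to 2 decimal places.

0.61

risk, helmeted cyclists = 932/4481 = 0.2080
risk, unhelmeted cyclists = 1192/3499 = 0.3407
RR = 0.2080 / 0.3407 = 0.61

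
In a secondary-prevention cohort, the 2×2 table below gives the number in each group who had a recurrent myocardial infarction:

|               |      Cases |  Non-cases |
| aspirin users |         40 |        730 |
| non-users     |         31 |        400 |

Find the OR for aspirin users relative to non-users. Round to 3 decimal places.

OR = (40 × 400) / (730 × 31) = 16000/22630 ≈ 0.707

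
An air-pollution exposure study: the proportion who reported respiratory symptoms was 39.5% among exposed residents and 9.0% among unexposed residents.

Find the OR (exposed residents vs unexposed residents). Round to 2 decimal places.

OR ≈ 6.60

odds, exposed residents = 0.3950/0.6050 = 0.6529
odds, unexposed residents = 0.0900/0.9100 = 0.0989
OR = 0.6529 / 0.0989 = 6.60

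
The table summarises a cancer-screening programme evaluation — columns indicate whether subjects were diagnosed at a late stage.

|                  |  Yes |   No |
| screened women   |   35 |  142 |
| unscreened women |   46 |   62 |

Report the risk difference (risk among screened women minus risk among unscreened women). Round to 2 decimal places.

risk, screened women = 35/177 = 0.1977
risk, unscreened women = 46/108 = 0.4259
risk difference = 0.1977 − 0.4259 = -0.23

RD: -0.23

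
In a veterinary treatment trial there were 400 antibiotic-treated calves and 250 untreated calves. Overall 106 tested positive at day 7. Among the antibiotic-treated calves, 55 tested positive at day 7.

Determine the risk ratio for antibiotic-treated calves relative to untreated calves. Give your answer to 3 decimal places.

0.674

antibiotic-treated calves without the outcome: 400 − 55 = 345
untreated calves with the outcome: 106 − 55 = 51
untreated calves without the outcome: 250 − 51 = 199
risk, antibiotic-treated calves = 55/400 = 0.1375
risk, untreated calves = 51/250 = 0.2040
RR = 0.1375 / 0.2040 = 0.674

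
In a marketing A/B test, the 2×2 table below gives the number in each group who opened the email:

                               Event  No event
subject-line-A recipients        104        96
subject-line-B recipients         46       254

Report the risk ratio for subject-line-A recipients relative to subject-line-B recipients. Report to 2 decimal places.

3.39

risk, subject-line-A recipients = 104/200 = 0.5200
risk, subject-line-B recipients = 46/300 = 0.1533
RR = 0.5200 / 0.1533 = 3.39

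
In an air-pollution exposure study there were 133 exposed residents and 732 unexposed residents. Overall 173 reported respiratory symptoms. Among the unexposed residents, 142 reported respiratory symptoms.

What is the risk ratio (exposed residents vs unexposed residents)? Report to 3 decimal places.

RR = 1.202

exposed residents with the outcome: 173 − 142 = 31
exposed residents without the outcome: 133 − 31 = 102
unexposed residents without the outcome: 732 − 142 = 590
risk, exposed residents = 31/133 = 0.2331
risk, unexposed residents = 142/732 = 0.1940
RR = 0.2331 / 0.1940 = 1.202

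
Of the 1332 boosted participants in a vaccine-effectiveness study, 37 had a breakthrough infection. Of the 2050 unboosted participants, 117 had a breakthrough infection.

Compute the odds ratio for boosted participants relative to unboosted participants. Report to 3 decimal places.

0.472

odds, boosted participants = 37/1295 = 0.02857
odds, unboosted participants = 117/1933 = 0.06053
OR = 0.02857 / 0.06053 = 0.472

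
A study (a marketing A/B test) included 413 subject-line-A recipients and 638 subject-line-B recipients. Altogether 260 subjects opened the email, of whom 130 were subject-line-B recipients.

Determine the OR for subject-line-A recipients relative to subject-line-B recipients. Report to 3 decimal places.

OR = 1.795

subject-line-A recipients with the outcome: 260 − 130 = 130
subject-line-A recipients without the outcome: 413 − 130 = 283
subject-line-B recipients without the outcome: 638 − 130 = 508
odds, subject-line-A recipients = 130/283 = 0.4594
odds, subject-line-B recipients = 130/508 = 0.2559
OR = 0.4594 / 0.2559 = 1.795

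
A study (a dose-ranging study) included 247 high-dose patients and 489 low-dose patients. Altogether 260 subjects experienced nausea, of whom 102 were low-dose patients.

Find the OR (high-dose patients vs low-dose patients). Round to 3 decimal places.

OR ≈ 6.736

high-dose patients with the outcome: 260 − 102 = 158
high-dose patients without the outcome: 247 − 158 = 89
low-dose patients without the outcome: 489 − 102 = 387
OR = (158 × 387) / (89 × 102) = 61146/9078 ≈ 6.736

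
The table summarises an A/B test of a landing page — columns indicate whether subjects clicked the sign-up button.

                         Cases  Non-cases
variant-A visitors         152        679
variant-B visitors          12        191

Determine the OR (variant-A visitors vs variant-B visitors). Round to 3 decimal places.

OR = (152 × 191) / (679 × 12) = 29032/8148 ≈ 3.563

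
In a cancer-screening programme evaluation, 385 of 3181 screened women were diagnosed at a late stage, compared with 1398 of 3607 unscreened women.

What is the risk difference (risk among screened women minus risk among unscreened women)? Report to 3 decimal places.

risk, screened women = 385/3181 = 0.1210
risk, unscreened women = 1398/3607 = 0.3876
risk difference = 0.1210 − 0.3876 = -0.267

RD: -0.267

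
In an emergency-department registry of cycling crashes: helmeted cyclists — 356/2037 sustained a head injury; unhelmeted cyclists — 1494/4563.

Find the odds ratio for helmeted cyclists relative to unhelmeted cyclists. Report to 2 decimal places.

odds, helmeted cyclists = 356/1681 = 0.2118
odds, unhelmeted cyclists = 1494/3069 = 0.4868
OR = 0.2118 / 0.4868 = 0.44

OR: 0.44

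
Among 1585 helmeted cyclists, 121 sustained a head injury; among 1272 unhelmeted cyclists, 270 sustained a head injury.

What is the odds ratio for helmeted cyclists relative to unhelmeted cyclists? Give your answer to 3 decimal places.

OR = (121 × 1002) / (1464 × 270) = 121242/395280 ≈ 0.307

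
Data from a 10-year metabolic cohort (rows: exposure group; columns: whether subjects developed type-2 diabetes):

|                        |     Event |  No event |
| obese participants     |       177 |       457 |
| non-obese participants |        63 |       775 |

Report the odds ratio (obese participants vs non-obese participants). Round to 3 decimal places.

OR = (177 × 775) / (457 × 63) = 137175/28791 ≈ 4.765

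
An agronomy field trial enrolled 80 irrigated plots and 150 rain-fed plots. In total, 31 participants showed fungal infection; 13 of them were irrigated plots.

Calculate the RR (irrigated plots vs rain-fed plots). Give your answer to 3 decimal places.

RR = 1.354

irrigated plots without the outcome: 80 − 13 = 67
rain-fed plots with the outcome: 31 − 13 = 18
rain-fed plots without the outcome: 150 − 18 = 132
risk, irrigated plots = 13/80 = 0.1625
risk, rain-fed plots = 18/150 = 0.1200
RR = 0.1625 / 0.1200 = 1.354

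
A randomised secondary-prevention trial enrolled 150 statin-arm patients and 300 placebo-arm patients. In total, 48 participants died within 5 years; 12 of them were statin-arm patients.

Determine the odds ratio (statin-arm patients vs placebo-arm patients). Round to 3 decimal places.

statin-arm patients without the outcome: 150 − 12 = 138
placebo-arm patients with the outcome: 48 − 12 = 36
placebo-arm patients without the outcome: 300 − 36 = 264
OR = (12 × 264) / (138 × 36) = 3168/4968 ≈ 0.638

0.638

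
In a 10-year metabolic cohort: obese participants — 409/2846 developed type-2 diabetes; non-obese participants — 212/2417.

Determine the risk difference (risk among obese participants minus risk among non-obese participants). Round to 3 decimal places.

risk, obese participants = 409/2846 = 0.1437
risk, non-obese participants = 212/2417 = 0.0877
risk difference = 0.1437 − 0.0877 = 0.056

0.056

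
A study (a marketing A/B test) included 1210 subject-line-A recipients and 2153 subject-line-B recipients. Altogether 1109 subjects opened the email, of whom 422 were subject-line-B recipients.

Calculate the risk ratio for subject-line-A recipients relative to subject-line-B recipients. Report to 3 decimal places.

subject-line-A recipients with the outcome: 1109 − 422 = 687
subject-line-A recipients without the outcome: 1210 − 687 = 523
subject-line-B recipients without the outcome: 2153 − 422 = 1731
risk, subject-line-A recipients = 687/1210 = 0.5678
risk, subject-line-B recipients = 422/2153 = 0.1960
RR = 0.5678 / 0.1960 = 2.897

RR = 2.897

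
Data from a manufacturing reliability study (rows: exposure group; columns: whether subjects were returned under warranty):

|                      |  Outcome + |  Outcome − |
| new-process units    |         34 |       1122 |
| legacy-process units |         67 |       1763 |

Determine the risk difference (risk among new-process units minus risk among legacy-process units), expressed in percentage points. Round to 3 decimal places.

RD = -0.720

risk, new-process units = 34/1156 = 0.02941
risk, legacy-process units = 67/1830 = 0.03661
risk difference = 0.02941 − 0.03661 = -0.00720 → -0.720 percentage points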